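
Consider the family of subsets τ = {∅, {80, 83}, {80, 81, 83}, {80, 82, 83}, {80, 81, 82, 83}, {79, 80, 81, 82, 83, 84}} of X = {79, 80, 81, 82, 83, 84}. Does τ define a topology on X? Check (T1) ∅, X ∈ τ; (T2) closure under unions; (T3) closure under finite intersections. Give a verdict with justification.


τ IS a topology on X.

Axiom (T1): ∅ ∈ τ? Yes; X ∈ τ? Yes.
Axiom (T2/T3): check pairwise unions and intersections of members of τ.
All pairwise intersections and unions checked — each lies in τ. Therefore τ satisfies (T1), (T2), (T3): it IS a topology on X.


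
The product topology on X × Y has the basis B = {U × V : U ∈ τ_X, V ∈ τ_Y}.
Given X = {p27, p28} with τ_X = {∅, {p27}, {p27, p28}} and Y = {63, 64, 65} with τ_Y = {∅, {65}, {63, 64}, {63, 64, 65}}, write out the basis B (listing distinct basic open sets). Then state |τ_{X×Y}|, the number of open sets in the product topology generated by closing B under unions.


Basis B = {∅ × ∅, {p27} × {65}, {p27} × {63, 64}, {p27, p28} × {65}, {p27} × {63, 64, 65}, {p27, p28} × {63, 64}, {p27, p28} × {63, 64, 65}}; |τ_{X×Y}| = 9.

Enumerate products U × V with U ∈ τ_X, V ∈ τ_Y (deduplicated):
  ∅ × ∅ = {} (∅)
  {p27} × {65} = {(p27,65)}
  {p27} × {63, 64} = {(p27,63), (p27,64)}
  {p27, p28} × {65} = {(p27,65), (p28,65)}
  {p27} × {63, 64, 65} = {(p27,63), (p27,64), (p27,65)}
  {p27, p28} × {63, 64} = {(p27,63), (p27,64), (p28,63), (p28,64)}
  {p27, p28} × {63, 64, 65} = {(p27,63), (p27,64), (p27,65), (p28,63), (p28,64), (p28,65)}
These 7 distinct sets form the basis B.
Close under arbitrary unions to get τ_{X×Y}; counting gives |τ_{X×Y}| = 9.


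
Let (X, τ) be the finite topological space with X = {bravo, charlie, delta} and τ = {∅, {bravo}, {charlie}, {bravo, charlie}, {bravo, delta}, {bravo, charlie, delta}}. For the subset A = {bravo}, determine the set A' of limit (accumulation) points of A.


A' = {delta}

For each x ∈ X, list the open sets U ∈ τ with x ∈ U, then check whether U ∩ (A ∖ {x}) ≠ ∅ for every such U.
  x = bravo: open {bravo} ∋ x has {bravo} ∩ (A ∖ {bravo}) = ∅, so x is NOT a limit point.
  x = charlie: open {charlie} ∋ x has {charlie} ∩ (A ∖ {charlie}) = ∅, so x is NOT a limit point.
  x = delta: opens ∋ x are {bravo, delta}, {bravo, charlie, delta}; each meets A ∖ {delta}, so x IS a limit point.
Collecting: A' = {delta}.


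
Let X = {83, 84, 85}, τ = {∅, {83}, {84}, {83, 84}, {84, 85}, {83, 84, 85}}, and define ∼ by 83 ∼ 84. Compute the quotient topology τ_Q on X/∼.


X/∼ = {[83=84], [85]}; |τ_Q| = 3.

Equivalence classes: [83=84], [85].
Quotient map π: X → X/∼ sends 83 ↦ [83=84], 84 ↦ [83=84], 85 ↦ [85].
For each subset V ⊆ X/∼, compute π^{-1}(V) ⊆ X and check whether π^{-1}(V) ∈ τ. V is open in τ_Q iff π^{-1}(V) ∈ τ.
  V = {}: π^{-1}(V) = ∅ ∈ τ ✓.
  V = {[83=84]}: π^{-1}(V) = {83, 84} ∈ τ ✓.
  V = {[85]}: π^{-1}(V) = {85} ∉ τ ✗.
  V = {[83=84], [85]}: π^{-1}(V) = {83, 84, 85} ∈ τ ✓.
Open sets in the quotient: τ_Q = {{}, {[83=84]}, {[83=84], [85]}} (3 elements).


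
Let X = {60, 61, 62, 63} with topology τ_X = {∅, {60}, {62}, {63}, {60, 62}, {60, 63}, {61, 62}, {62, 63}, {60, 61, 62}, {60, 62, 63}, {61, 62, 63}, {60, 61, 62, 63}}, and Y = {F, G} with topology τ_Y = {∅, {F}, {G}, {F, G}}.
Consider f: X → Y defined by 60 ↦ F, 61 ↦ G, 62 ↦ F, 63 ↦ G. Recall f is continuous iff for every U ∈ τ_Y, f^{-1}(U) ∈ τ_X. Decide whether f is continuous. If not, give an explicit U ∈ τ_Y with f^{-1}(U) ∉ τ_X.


f is NOT continuous.

Compute f^{-1}(U) for each U ∈ τ_Y:
  U = ∅: f^{-1}(U) = ∅ ∈ τ_X ✓.
  U = {F}: f^{-1}(U) = {60, 62} ∈ τ_X ✓.
  U = {G}: f^{-1}(U) = {61, 63} ∉ τ_X ✗.
  U = {F, G}: f^{-1}(U) = {60, 61, 62, 63} ∈ τ_X ✓.
Found U = {G} with f^{-1}(U) = {61, 63} not in τ_X. Therefore f is NOT continuous.


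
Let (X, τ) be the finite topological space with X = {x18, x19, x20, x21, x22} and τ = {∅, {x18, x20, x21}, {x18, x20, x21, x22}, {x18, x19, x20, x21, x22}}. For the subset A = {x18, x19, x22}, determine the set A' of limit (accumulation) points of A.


A' = {x19, x20, x21, x22}

For each x ∈ X, list the open sets U ∈ τ with x ∈ U, then check whether U ∩ (A ∖ {x}) ≠ ∅ for every such U.
  x = x18: open {x18, x20, x21} ∋ x has {x18, x20, x21} ∩ (A ∖ {x18}) = ∅, so x is NOT a limit point.
  x = x19: opens ∋ x are {x18, x19, x20, x21, x22}; each meets A ∖ {x19}, so x IS a limit point.
  x = x20: opens ∋ x are {x18, x20, x21}, {x18, x20, x21, x22}, {x18, x19, x20, x21, x22}; each meets A ∖ {x20}, so x IS a limit point.
  x = x21: opens ∋ x are {x18, x20, x21}, {x18, x20, x21, x22}, {x18, x19, x20, x21, x22}; each meets A ∖ {x21}, so x IS a limit point.
  x = x22: opens ∋ x are {x18, x20, x21, x22}, {x18, x19, x20, x21, x22}; each meets A ∖ {x22}, so x IS a limit point.
Collecting: A' = {x19, x20, x21, x22}.


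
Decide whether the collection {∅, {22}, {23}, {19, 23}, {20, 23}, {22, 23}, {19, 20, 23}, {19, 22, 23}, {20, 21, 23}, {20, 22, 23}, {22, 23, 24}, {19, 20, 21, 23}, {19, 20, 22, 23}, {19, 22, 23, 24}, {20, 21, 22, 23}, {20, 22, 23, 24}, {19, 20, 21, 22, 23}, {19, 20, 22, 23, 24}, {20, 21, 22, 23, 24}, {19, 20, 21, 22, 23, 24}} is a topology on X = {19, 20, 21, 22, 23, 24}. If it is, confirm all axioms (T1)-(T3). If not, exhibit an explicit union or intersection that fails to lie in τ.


τ IS a topology on X.

Axiom (T1): ∅ ∈ τ? Yes; X ∈ τ? Yes.
Axiom (T2/T3): check pairwise unions and intersections of members of τ.
All pairwise intersections and unions checked — each lies in τ. Therefore τ satisfies (T1), (T2), (T3): it IS a topology on X.


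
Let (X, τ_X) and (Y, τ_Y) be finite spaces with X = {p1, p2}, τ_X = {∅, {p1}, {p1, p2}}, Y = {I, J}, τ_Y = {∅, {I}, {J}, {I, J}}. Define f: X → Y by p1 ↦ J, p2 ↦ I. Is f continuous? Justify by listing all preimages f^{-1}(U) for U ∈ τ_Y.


f is NOT continuous.

Compute f^{-1}(U) for each U ∈ τ_Y:
  U = ∅: f^{-1}(U) = ∅ ∈ τ_X ✓.
  U = {I}: f^{-1}(U) = {p2} ∉ τ_X ✗.
  U = {J}: f^{-1}(U) = {p1} ∈ τ_X ✓.
  U = {I, J}: f^{-1}(U) = {p1, p2} ∈ τ_X ✓.
Found U = {I} with f^{-1}(U) = {p2} not in τ_X. Therefore f is NOT continuous.


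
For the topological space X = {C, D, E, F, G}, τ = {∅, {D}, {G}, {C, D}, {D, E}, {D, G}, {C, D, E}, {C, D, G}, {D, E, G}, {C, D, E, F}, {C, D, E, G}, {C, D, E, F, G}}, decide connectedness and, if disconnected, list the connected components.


(X, τ) is disconnected; components = [{G}, {C, D, E, F}].

Find clopen sets (U ∈ τ with X ∖ U ∈ τ):
  U = ∅, X ∖ U = {C, D, E, F, G} — both open, so U is clopen.
  U = {G}, X ∖ U = {C, D, E, F} — both open, so U is clopen.
  U = {C, D, E, F}, X ∖ U = {G} — both open, so U is clopen.
  U = {C, D, E, F, G}, X ∖ U = ∅ — both open, so U is clopen.
Nontrivial clopen(s) exist: e.g. {C, D, E, F}. So (X, τ) is disconnected.
Compute connected components by grouping points that agree on all clopens:
  component: {G}
  component: {C, D, E, F}


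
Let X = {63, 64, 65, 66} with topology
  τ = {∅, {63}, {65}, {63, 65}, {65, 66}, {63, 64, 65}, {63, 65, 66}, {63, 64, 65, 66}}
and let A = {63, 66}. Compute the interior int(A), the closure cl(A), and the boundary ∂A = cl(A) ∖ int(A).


int(A) = {63}, cl(A) = {63, 64, 66}, ∂A = {64, 66}.

Closed sets in (X, τ) are complements of opens:
  closed(X, τ) = {∅, {64}, {66}, {63, 64}, {64, 66}, {63, 64, 66}, {64, 65, 66}, {63, 64, 65, 66}}.
int(A) = ⋃ {U ∈ τ : U ⊆ A}. Opens contained in A: ∅, {63}.
Taking the union of these: int(A) = {63}.
cl(A) = ⋂ {C closed : A ⊆ C}. Closed sets containing A: {63, 64, 66}, {63, 64, 65, 66}.
Intersecting these: cl(A) = {63, 64, 66}.
∂A = cl(A) ∖ int(A) = {63, 64, 66} ∖ {63} = {64, 66}.


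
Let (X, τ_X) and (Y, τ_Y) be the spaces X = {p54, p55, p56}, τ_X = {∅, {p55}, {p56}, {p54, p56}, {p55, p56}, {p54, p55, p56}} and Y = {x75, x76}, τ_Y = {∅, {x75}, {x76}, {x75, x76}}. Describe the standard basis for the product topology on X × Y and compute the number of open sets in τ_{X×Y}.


Basis B = {∅ × ∅, {p55} × {x75}, {p55} × {x76}, {p56} × {x75}, {p56} × {x76}, {p54, p56} × {x75}, {p54, p56} × {x76}, {p55} × {x75, x76}, {p55, p56} × {x75}, {p55, p56} × {x76}, {p56} × {x75, x76}, {p54, p55, p56} × {x75}, {p54, p55, p56} × {x76}, {p54, p56} × {x75, x76}, {p55, p56} × {x75, x76}, {p54, p55, p56} × {x75, x76}}; |τ_{X×Y}| = 36.

Enumerate products U × V with U ∈ τ_X, V ∈ τ_Y (deduplicated):
  ∅ × ∅ = {} (∅)
  {p55} × {x75} = {(p55,x75)}
  {p55} × {x76} = {(p55,x76)}
  {p56} × {x75} = {(p56,x75)}
  {p56} × {x76} = {(p56,x76)}
  {p54, p56} × {x75} = {(p54,x75), (p56,x75)}
  {p54, p56} × {x76} = {(p54,x76), (p56,x76)}
  {p55} × {x75, x76} = {(p55,x75), (p55,x76)}
  {p55, p56} × {x75} = {(p55,x75), (p56,x75)}
  {p55, p56} × {x76} = {(p55,x76), (p56,x76)}
  {p56} × {x75, x76} = {(p56,x75), (p56,x76)}
  {p54, p55, p56} × {x75} = {(p54,x75), (p55,x75), (p56,x75)}
  {p54, p55, p56} × {x76} = {(p54,x76), (p55,x76), (p56,x76)}
  {p54, p56} × {x75, x76} = {(p54,x75), (p54,x76), (p56,x75), (p56,x76)}
  {p55, p56} × {x75, x76} = {(p55,x75), (p55,x76), (p56,x75), (p56,x76)}
  {p54, p55, p56} × {x75, x76} = {(p54,x75), (p54,x76), (p55,x75), (p55,x76), (p56,x75), (p56,x76)}
These 16 distinct sets form the basis B.
Close under arbitrary unions to get τ_{X×Y}; counting gives |τ_{X×Y}| = 36.


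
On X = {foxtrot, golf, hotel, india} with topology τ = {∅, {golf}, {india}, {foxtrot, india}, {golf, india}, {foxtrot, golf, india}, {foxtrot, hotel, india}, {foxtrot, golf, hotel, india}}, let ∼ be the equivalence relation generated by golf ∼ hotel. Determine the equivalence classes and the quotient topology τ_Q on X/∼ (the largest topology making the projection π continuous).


X/∼ = {[foxtrot], [golf=hotel], [india]}; |τ_Q| = 4.

Equivalence classes: [foxtrot], [golf=hotel], [india].
Quotient map π: X → X/∼ sends foxtrot ↦ [foxtrot], golf ↦ [golf=hotel], hotel ↦ [golf=hotel], india ↦ [india].
For each subset V ⊆ X/∼, compute π^{-1}(V) ⊆ X and check whether π^{-1}(V) ∈ τ. V is open in τ_Q iff π^{-1}(V) ∈ τ.
  V = {}: π^{-1}(V) = ∅ ∈ τ ✓.
  V = {[foxtrot]}: π^{-1}(V) = {foxtrot} ∉ τ ✗.
  V = {[golf=hotel]}: π^{-1}(V) = {golf, hotel} ∉ τ ✗.
  V = {[foxtrot], [golf=hotel]}: π^{-1}(V) = {foxtrot, golf, hotel} ∉ τ ✗.
  V = {[india]}: π^{-1}(V) = {india} ∈ τ ✓.
  V = {[foxtrot], [india]}: π^{-1}(V) = {foxtrot, india} ∈ τ ✓.
  V = {[golf=hotel], [india]}: π^{-1}(V) = {golf, hotel, india} ∉ τ ✗.
  V = {[foxtrot], [golf=hotel], [india]}: π^{-1}(V) = {foxtrot, golf, hotel, india} ∈ τ ✓.
Open sets in the quotient: τ_Q = {{}, {[india]}, {[foxtrot], [india]}, {[foxtrot], [golf=hotel], [india]}} (4 elements).


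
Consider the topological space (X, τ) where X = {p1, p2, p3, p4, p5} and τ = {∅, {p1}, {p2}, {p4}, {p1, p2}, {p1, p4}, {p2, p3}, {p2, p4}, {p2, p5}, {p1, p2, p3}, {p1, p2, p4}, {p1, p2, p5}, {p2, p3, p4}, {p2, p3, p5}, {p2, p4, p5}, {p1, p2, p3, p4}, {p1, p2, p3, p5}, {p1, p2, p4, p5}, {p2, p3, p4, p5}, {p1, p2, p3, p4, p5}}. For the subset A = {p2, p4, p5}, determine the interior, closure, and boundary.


int(A) = {p2, p4, p5}, cl(A) = {p2, p3, p4, p5}, ∂A = {p3}.

Closed sets in (X, τ) are complements of opens:
  closed(X, τ) = {∅, {p1}, {p3}, {p4}, {p5}, {p1, p3}, {p1, p4}, {p1, p5}, {p3, p4}, {p3, p5}, {p4, p5}, {p1, p3, p4}, {p1, p3, p5}, {p1, p4, p5}, {p2, p3, p5}, {p3, p4, p5}, {p1, p2, p3, p5}, {p1, p3, p4, p5}, {p2, p3, p4, p5}, {p1, p2, p3, p4, p5}}.
int(A) = ⋃ {U ∈ τ : U ⊆ A}. Opens contained in A: ∅, {p2}, {p4}, {p2, p4}, {p2, p5}, {p2, p4, p5}.
Taking the union of these: int(A) = {p2, p4, p5}.
cl(A) = ⋂ {C closed : A ⊆ C}. Closed sets containing A: {p2, p3, p4, p5}, {p1, p2, p3, p4, p5}.
Intersecting these: cl(A) = {p2, p3, p4, p5}.
∂A = cl(A) ∖ int(A) = {p2, p3, p4, p5} ∖ {p2, p4, p5} = {p3}.


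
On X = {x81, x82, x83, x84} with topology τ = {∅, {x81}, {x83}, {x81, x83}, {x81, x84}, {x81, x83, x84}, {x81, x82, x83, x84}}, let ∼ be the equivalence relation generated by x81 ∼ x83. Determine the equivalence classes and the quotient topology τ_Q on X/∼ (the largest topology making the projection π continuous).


X/∼ = {[x81=x83], [x82], [x84]}; |τ_Q| = 4.

Equivalence classes: [x81=x83], [x82], [x84].
Quotient map π: X → X/∼ sends x81 ↦ [x81=x83], x82 ↦ [x82], x83 ↦ [x81=x83], x84 ↦ [x84].
For each subset V ⊆ X/∼, compute π^{-1}(V) ⊆ X and check whether π^{-1}(V) ∈ τ. V is open in τ_Q iff π^{-1}(V) ∈ τ.
  V = {}: π^{-1}(V) = ∅ ∈ τ ✓.
  V = {[x81=x83]}: π^{-1}(V) = {x81, x83} ∈ τ ✓.
  V = {[x82]}: π^{-1}(V) = {x82} ∉ τ ✗.
  V = {[x81=x83], [x82]}: π^{-1}(V) = {x81, x82, x83} ∉ τ ✗.
  V = {[x84]}: π^{-1}(V) = {x84} ∉ τ ✗.
  V = {[x81=x83], [x84]}: π^{-1}(V) = {x81, x83, x84} ∈ τ ✓.
  V = {[x82], [x84]}: π^{-1}(V) = {x82, x84} ∉ τ ✗.
  V = {[x81=x83], [x82], [x84]}: π^{-1}(V) = {x81, x82, x83, x84} ∈ τ ✓.
Open sets in the quotient: τ_Q = {{}, {[x81=x83]}, {[x81=x83], [x84]}, {[x81=x83], [x82], [x84]}} (4 elements).


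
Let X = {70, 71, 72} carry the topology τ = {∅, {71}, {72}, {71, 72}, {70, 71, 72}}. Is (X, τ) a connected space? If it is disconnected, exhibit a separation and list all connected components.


(X, τ) is connected.

Find clopen sets (U ∈ τ with X ∖ U ∈ τ):
  U = ∅, X ∖ U = {70, 71, 72} — both open, so U is clopen.
  U = {70, 71, 72}, X ∖ U = ∅ — both open, so U is clopen.
Only trivial clopens (∅ and X) exist, so (X, τ) is connected.
Compute connected components by grouping points that agree on all clopens:
  component: {70, 71, 72}


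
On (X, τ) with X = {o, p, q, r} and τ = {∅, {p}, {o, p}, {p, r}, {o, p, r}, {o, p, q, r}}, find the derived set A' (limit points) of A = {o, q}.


A' = {q}

For each x ∈ X, list the open sets U ∈ τ with x ∈ U, then check whether U ∩ (A ∖ {x}) ≠ ∅ for every such U.
  x = o: open {o, p} ∋ x has {o, p} ∩ (A ∖ {o}) = ∅, so x is NOT a limit point.
  x = p: open {p} ∋ x has {p} ∩ (A ∖ {p}) = ∅, so x is NOT a limit point.
  x = q: opens ∋ x are {o, p, q, r}; each meets A ∖ {q}, so x IS a limit point.
  x = r: open {p, r} ∋ x has {p, r} ∩ (A ∖ {r}) = ∅, so x is NOT a limit point.
Collecting: A' = {q}.


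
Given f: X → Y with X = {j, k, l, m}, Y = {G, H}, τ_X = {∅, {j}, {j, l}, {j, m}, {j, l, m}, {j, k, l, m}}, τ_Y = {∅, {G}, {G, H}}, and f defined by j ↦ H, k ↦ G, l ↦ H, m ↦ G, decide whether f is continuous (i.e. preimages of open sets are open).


f is NOT continuous.

Compute f^{-1}(U) for each U ∈ τ_Y:
  U = ∅: f^{-1}(U) = ∅ ∈ τ_X ✓.
  U = {G}: f^{-1}(U) = {k, m} ∉ τ_X ✗.
  U = {G, H}: f^{-1}(U) = {j, k, l, m} ∈ τ_X ✓.
Found U = {G} with f^{-1}(U) = {k, m} not in τ_X. Therefore f is NOT continuous.


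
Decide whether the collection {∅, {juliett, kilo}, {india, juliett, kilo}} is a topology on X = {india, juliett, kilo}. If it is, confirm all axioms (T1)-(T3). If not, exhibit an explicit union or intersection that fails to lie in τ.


τ IS a topology on X.

Axiom (T1): ∅ ∈ τ? Yes; X ∈ τ? Yes.
Axiom (T2/T3): check pairwise unions and intersections of members of τ.
All pairwise intersections and unions checked — each lies in τ. Therefore τ satisfies (T1), (T2), (T3): it IS a topology on X.


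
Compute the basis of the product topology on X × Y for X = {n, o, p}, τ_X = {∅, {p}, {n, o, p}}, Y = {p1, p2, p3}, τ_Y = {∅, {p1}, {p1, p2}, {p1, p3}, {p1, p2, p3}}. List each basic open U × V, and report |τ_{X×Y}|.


Basis B = {∅ × ∅, {p} × {p1}, {p} × {p1, p2}, {p} × {p1, p3}, {n, o, p} × {p1}, {p} × {p1, p2, p3}, {n, o, p} × {p1, p2}, {n, o, p} × {p1, p3}, {n, o, p} × {p1, p2, p3}}; |τ_{X×Y}| = 14.

Enumerate products U × V with U ∈ τ_X, V ∈ τ_Y (deduplicated):
  ∅ × ∅ = {} (∅)
  {p} × {p1} = {(p,p1)}
  {p} × {p1, p2} = {(p,p1), (p,p2)}
  {p} × {p1, p3} = {(p,p1), (p,p3)}
  {n, o, p} × {p1} = {(n,p1), (o,p1), (p,p1)}
  {p} × {p1, p2, p3} = {(p,p1), (p,p2), (p,p3)}
  {n, o, p} × {p1, p2} = {(n,p1), (n,p2), (o,p1), (o,p2), (p,p1), (p,p2)}
  {n, o, p} × {p1, p3} = {(n,p1), (n,p3), (o,p1), (o,p3), (p,p1), (p,p3)}
  {n, o, p} × {p1, p2, p3} = {(n,p1), (n,p2), (n,p3), (o,p1), (o,p2), (o,p3), (p,p1), (p,p2), (p,p3)}
These 9 distinct sets form the basis B.
Close under arbitrary unions to get τ_{X×Y}; counting gives |τ_{X×Y}| = 14.


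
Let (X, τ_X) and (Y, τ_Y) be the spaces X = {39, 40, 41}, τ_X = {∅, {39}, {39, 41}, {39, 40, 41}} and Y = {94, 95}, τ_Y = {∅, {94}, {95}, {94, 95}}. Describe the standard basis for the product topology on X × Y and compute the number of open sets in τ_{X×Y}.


Basis B = {∅ × ∅, {39} × {94}, {39} × {95}, {39} × {94, 95}, {39, 41} × {94}, {39, 41} × {95}, {39, 40, 41} × {94}, {39, 40, 41} × {95}, {39, 41} × {94, 95}, {39, 40, 41} × {94, 95}}; |τ_{X×Y}| = 16.

Enumerate products U × V with U ∈ τ_X, V ∈ τ_Y (deduplicated):
  ∅ × ∅ = {} (∅)
  {39} × {94} = {(39,94)}
  {39} × {95} = {(39,95)}
  {39} × {94, 95} = {(39,94), (39,95)}
  {39, 41} × {94} = {(39,94), (41,94)}
  {39, 41} × {95} = {(39,95), (41,95)}
  {39, 40, 41} × {94} = {(39,94), (40,94), (41,94)}
  {39, 40, 41} × {95} = {(39,95), (40,95), (41,95)}
  {39, 41} × {94, 95} = {(39,94), (39,95), (41,94), (41,95)}
  {39, 40, 41} × {94, 95} = {(39,94), (39,95), (40,94), (40,95), (41,94), (41,95)}
These 10 distinct sets form the basis B.
Close under arbitrary unions to get τ_{X×Y}; counting gives |τ_{X×Y}| = 16.


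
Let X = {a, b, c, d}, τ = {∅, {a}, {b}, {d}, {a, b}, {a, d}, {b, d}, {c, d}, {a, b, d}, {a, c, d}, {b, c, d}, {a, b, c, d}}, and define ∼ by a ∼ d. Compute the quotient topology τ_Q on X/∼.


X/∼ = {[a=d], [b], [c]}; |τ_Q| = 6.

Equivalence classes: [a=d], [b], [c].
Quotient map π: X → X/∼ sends a ↦ [a=d], b ↦ [b], c ↦ [c], d ↦ [a=d].
For each subset V ⊆ X/∼, compute π^{-1}(V) ⊆ X and check whether π^{-1}(V) ∈ τ. V is open in τ_Q iff π^{-1}(V) ∈ τ.
  V = {}: π^{-1}(V) = ∅ ∈ τ ✓.
  V = {[a=d]}: π^{-1}(V) = {a, d} ∈ τ ✓.
  V = {[b]}: π^{-1}(V) = {b} ∈ τ ✓.
  V = {[a=d], [b]}: π^{-1}(V) = {a, b, d} ∈ τ ✓.
  V = {[c]}: π^{-1}(V) = {c} ∉ τ ✗.
  V = {[a=d], [c]}: π^{-1}(V) = {a, c, d} ∈ τ ✓.
  V = {[b], [c]}: π^{-1}(V) = {b, c} ∉ τ ✗.
  V = {[a=d], [b], [c]}: π^{-1}(V) = {a, b, c, d} ∈ τ ✓.
Open sets in the quotient: τ_Q = {{}, {[a=d]}, {[b]}, {[a=d], [b]}, {[a=d], [c]}, {[a=d], [b], [c]}} (6 elements).


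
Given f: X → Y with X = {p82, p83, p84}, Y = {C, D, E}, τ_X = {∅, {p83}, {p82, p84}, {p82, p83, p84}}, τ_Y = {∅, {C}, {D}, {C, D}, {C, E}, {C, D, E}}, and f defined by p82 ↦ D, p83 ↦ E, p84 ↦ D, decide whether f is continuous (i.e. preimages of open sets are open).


f IS continuous.

Compute f^{-1}(U) for each U ∈ τ_Y:
  U = ∅: f^{-1}(U) = ∅ ∈ τ_X ✓.
  U = {C}: f^{-1}(U) = ∅ ∈ τ_X ✓.
  U = {D}: f^{-1}(U) = {p82, p84} ∈ τ_X ✓.
  U = {C, D}: f^{-1}(U) = {p82, p84} ∈ τ_X ✓.
  U = {C, E}: f^{-1}(U) = {p83} ∈ τ_X ✓.
  U = {C, D, E}: f^{-1}(U) = {p82, p83, p84} ∈ τ_X ✓.
Every preimage lies in τ_X, so f IS continuous.


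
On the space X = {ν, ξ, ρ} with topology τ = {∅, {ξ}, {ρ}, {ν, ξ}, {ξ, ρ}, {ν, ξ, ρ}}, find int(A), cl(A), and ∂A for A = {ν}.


int(A) = ∅, cl(A) = {ν}, ∂A = {ν}.

Closed sets in (X, τ) are complements of opens:
  closed(X, τ) = {∅, {ν}, {ρ}, {ν, ξ}, {ν, ρ}, {ν, ξ, ρ}}.
int(A) = ⋃ {U ∈ τ : U ⊆ A}. Opens contained in A: ∅.
Taking the union of these: int(A) = ∅.
cl(A) = ⋂ {C closed : A ⊆ C}. Closed sets containing A: {ν}, {ν, ξ}, {ν, ρ}, {ν, ξ, ρ}.
Intersecting these: cl(A) = {ν}.
∂A = cl(A) ∖ int(A) = {ν} ∖ ∅ = {ν}.


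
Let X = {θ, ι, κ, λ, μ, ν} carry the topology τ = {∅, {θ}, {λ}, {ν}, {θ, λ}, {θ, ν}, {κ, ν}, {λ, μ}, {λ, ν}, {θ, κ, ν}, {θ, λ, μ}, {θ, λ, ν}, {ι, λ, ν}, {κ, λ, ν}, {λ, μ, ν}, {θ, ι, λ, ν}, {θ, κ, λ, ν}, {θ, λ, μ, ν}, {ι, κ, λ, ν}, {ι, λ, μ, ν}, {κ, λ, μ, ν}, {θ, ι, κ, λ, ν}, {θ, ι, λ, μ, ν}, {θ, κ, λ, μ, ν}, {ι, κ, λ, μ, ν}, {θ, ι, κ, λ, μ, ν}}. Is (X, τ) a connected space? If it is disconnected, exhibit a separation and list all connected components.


(X, τ) is disconnected; components = [{θ}, {ι, κ, λ, μ, ν}].

Find clopen sets (U ∈ τ with X ∖ U ∈ τ):
  U = ∅, X ∖ U = {θ, ι, κ, λ, μ, ν} — both open, so U is clopen.
  U = {θ}, X ∖ U = {ι, κ, λ, μ, ν} — both open, so U is clopen.
  U = {ι, κ, λ, μ, ν}, X ∖ U = {θ} — both open, so U is clopen.
  U = {θ, ι, κ, λ, μ, ν}, X ∖ U = ∅ — both open, so U is clopen.
Nontrivial clopen(s) exist: e.g. {θ}. So (X, τ) is disconnected.
Compute connected components by grouping points that agree on all clopens:
  component: {θ}
  component: {ι, κ, λ, μ, ν}


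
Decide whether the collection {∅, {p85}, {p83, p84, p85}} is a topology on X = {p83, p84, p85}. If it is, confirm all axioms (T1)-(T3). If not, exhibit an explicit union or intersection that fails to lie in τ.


τ IS a topology on X.

Axiom (T1): ∅ ∈ τ? Yes; X ∈ τ? Yes.
Axiom (T2/T3): check pairwise unions and intersections of members of τ.
All pairwise intersections and unions checked — each lies in τ. Therefore τ satisfies (T1), (T2), (T3): it IS a topology on X.


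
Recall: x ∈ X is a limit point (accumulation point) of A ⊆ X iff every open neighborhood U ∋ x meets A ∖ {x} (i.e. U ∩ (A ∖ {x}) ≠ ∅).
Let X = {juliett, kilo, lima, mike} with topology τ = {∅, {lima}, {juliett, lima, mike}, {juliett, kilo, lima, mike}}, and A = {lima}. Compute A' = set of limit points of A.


A' = {juliett, kilo, mike}

For each x ∈ X, list the open sets U ∈ τ with x ∈ U, then check whether U ∩ (A ∖ {x}) ≠ ∅ for every such U.
  x = juliett: opens ∋ x are {juliett, lima, mike}, {juliett, kilo, lima, mike}; each meets A ∖ {juliett}, so x IS a limit point.
  x = kilo: opens ∋ x are {juliett, kilo, lima, mike}; each meets A ∖ {kilo}, so x IS a limit point.
  x = lima: open {lima} ∋ x has {lima} ∩ (A ∖ {lima}) = ∅, so x is NOT a limit point.
  x = mike: opens ∋ x are {juliett, lima, mike}, {juliett, kilo, lima, mike}; each meets A ∖ {mike}, so x IS a limit point.
Collecting: A' = {juliett, kilo, mike}.


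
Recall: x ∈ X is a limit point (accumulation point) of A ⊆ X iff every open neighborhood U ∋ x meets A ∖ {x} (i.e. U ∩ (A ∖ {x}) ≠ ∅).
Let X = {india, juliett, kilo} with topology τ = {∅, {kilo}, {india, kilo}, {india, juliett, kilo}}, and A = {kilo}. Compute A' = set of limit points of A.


A' = {india, juliett}

For each x ∈ X, list the open sets U ∈ τ with x ∈ U, then check whether U ∩ (A ∖ {x}) ≠ ∅ for every such U.
  x = india: opens ∋ x are {india, kilo}, {india, juliett, kilo}; each meets A ∖ {india}, so x IS a limit point.
  x = juliett: opens ∋ x are {india, juliett, kilo}; each meets A ∖ {juliett}, so x IS a limit point.
  x = kilo: open {kilo} ∋ x has {kilo} ∩ (A ∖ {kilo}) = ∅, so x is NOT a limit point.
Collecting: A' = {india, juliett}.


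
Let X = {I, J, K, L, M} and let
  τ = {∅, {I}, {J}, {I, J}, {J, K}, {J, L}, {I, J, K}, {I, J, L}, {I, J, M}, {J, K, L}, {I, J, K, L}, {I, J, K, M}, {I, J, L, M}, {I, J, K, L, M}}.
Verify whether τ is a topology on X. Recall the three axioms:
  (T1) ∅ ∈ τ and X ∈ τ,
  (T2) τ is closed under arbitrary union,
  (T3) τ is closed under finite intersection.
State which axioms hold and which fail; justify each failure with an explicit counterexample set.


τ IS a topology on X.

Axiom (T1): ∅ ∈ τ? Yes; X ∈ τ? Yes.
Axiom (T2/T3): check pairwise unions and intersections of members of τ.
All pairwise intersections and unions checked — each lies in τ. Therefore τ satisfies (T1), (T2), (T3): it IS a topology on X.


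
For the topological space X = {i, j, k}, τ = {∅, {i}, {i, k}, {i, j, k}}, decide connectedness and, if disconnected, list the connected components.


(X, τ) is connected.

Find clopen sets (U ∈ τ with X ∖ U ∈ τ):
  U = ∅, X ∖ U = {i, j, k} — both open, so U is clopen.
  U = {i, j, k}, X ∖ U = ∅ — both open, so U is clopen.
Only trivial clopens (∅ and X) exist, so (X, τ) is connected.
Compute connected components by grouping points that agree on all clopens:
  component: {i, j, k}


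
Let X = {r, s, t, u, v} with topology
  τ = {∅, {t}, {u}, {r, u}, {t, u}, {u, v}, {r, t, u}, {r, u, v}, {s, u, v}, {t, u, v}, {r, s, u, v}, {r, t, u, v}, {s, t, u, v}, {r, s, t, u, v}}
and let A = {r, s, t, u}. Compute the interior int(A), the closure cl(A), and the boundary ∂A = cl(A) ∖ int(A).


int(A) = {r, t, u}, cl(A) = {r, s, t, u, v}, ∂A = {s, v}.

Closed sets in (X, τ) are complements of opens:
  closed(X, τ) = {∅, {r}, {s}, {t}, {r, s}, {r, t}, {s, t}, {s, v}, {r, s, t}, {r, s, v}, {s, t, v}, {r, s, t, v}, {r, s, u, v}, {r, s, t, u, v}}.
int(A) = ⋃ {U ∈ τ : U ⊆ A}. Opens contained in A: ∅, {t}, {u}, {r, u}, {t, u}, {r, t, u}.
Taking the union of these: int(A) = {r, t, u}.
cl(A) = ⋂ {C closed : A ⊆ C}. Closed sets containing A: {r, s, t, u, v}.
Intersecting these: cl(A) = {r, s, t, u, v}.
∂A = cl(A) ∖ int(A) = {r, s, t, u, v} ∖ {r, t, u} = {s, v}.


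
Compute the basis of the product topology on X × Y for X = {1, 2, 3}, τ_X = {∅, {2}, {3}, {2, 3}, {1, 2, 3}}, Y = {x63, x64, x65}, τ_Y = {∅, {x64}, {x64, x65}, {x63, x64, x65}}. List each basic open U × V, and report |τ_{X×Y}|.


Basis B = {∅ × ∅, {2} × {x64}, {3} × {x64}, {2} × {x64, x65}, {2, 3} × {x64}, {3} × {x64, x65}, {1, 2, 3} × {x64}, {2} × {x63, x64, x65}, {3} × {x63, x64, x65}, {2, 3} × {x64, x65}, {1, 2, 3} × {x64, x65}, {2, 3} × {x63, x64, x65}, {1, 2, 3} × {x63, x64, x65}}; |τ_{X×Y}| = 30.

Enumerate products U × V with U ∈ τ_X, V ∈ τ_Y (deduplicated):
  ∅ × ∅ = {} (∅)
  {2} × {x64} = {(2,x64)}
  {3} × {x64} = {(3,x64)}
  {2} × {x64, x65} = {(2,x64), (2,x65)}
  {2, 3} × {x64} = {(2,x64), (3,x64)}
  {3} × {x64, x65} = {(3,x64), (3,x65)}
  {1, 2, 3} × {x64} = {(1,x64), (2,x64), (3,x64)}
  {2} × {x63, x64, x65} = {(2,x63), (2,x64), (2,x65)}
  {3} × {x63, x64, x65} = {(3,x63), (3,x64), (3,x65)}
  {2, 3} × {x64, x65} = {(2,x64), (2,x65), (3,x64), (3,x65)}
  {1, 2, 3} × {x64, x65} = {(1,x64), (1,x65), (2,x64), (2,x65), (3,x64), (3,x65)}
  {2, 3} × {x63, x64, x65} = {(2,x63), (2,x64), (2,x65), (3,x63), (3,x64), (3,x65)}
  {1, 2, 3} × {x63, x64, x65} = {(1,x63), (1,x64), (1,x65), (2,x63), (2,x64), (2,x65), (3,x63), (3,x64), (3,x65)}
These 13 distinct sets form the basis B.
Close under arbitrary unions to get τ_{X×Y}; counting gives |τ_{X×Y}| = 30.


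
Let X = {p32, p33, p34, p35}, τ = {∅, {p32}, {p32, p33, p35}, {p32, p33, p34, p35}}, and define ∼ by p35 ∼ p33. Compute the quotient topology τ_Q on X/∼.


X/∼ = {[p32], [p33=p35], [p34]}; |τ_Q| = 4.

Equivalence classes: [p32], [p33=p35], [p34].
Quotient map π: X → X/∼ sends p32 ↦ [p32], p33 ↦ [p33=p35], p34 ↦ [p34], p35 ↦ [p33=p35].
For each subset V ⊆ X/∼, compute π^{-1}(V) ⊆ X and check whether π^{-1}(V) ∈ τ. V is open in τ_Q iff π^{-1}(V) ∈ τ.
  V = {}: π^{-1}(V) = ∅ ∈ τ ✓.
  V = {[p32]}: π^{-1}(V) = {p32} ∈ τ ✓.
  V = {[p33=p35]}: π^{-1}(V) = {p33, p35} ∉ τ ✗.
  V = {[p32], [p33=p35]}: π^{-1}(V) = {p32, p33, p35} ∈ τ ✓.
  V = {[p34]}: π^{-1}(V) = {p34} ∉ τ ✗.
  V = {[p32], [p34]}: π^{-1}(V) = {p32, p34} ∉ τ ✗.
  V = {[p33=p35], [p34]}: π^{-1}(V) = {p33, p34, p35} ∉ τ ✗.
  V = {[p32], [p33=p35], [p34]}: π^{-1}(V) = {p32, p33, p34, p35} ∈ τ ✓.
Open sets in the quotient: τ_Q = {{}, {[p32]}, {[p32], [p33=p35]}, {[p32], [p33=p35], [p34]}} (4 elements).


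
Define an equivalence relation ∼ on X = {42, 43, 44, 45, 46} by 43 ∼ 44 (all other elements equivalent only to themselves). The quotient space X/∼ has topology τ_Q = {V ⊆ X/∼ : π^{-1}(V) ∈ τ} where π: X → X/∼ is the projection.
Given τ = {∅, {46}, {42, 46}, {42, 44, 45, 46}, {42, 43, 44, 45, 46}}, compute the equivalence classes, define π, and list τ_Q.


X/∼ = {[42], [43=44], [45], [46]}; |τ_Q| = 4.

Equivalence classes: [42], [43=44], [45], [46].
Quotient map π: X → X/∼ sends 42 ↦ [42], 43 ↦ [43=44], 44 ↦ [43=44], 45 ↦ [45], 46 ↦ [46].
For each subset V ⊆ X/∼, compute π^{-1}(V) ⊆ X and check whether π^{-1}(V) ∈ τ. V is open in τ_Q iff π^{-1}(V) ∈ τ.
  V = {}: π^{-1}(V) = ∅ ∈ τ ✓.
  V = {[42]}: π^{-1}(V) = {42} ∉ τ ✗.
  V = {[43=44]}: π^{-1}(V) = {43, 44} ∉ τ ✗.
  V = {[42], [43=44]}: π^{-1}(V) = {42, 43, 44} ∉ τ ✗.
  V = {[45]}: π^{-1}(V) = {45} ∉ τ ✗.
  V = {[42], [45]}: π^{-1}(V) = {42, 45} ∉ τ ✗.
  V = {[43=44], [45]}: π^{-1}(V) = {43, 44, 45} ∉ τ ✗.
  V = {[42], [43=44], [45]}: π^{-1}(V) = {42, 43, 44, 45} ∉ τ ✗.
  V = {[46]}: π^{-1}(V) = {46} ∈ τ ✓.
  V = {[42], [46]}: π^{-1}(V) = {42, 46} ∈ τ ✓.
  V = {[43=44], [46]}: π^{-1}(V) = {43, 44, 46} ∉ τ ✗.
  V = {[42], [43=44], [46]}: π^{-1}(V) = {42, 43, 44, 46} ∉ τ ✗.
  V = {[45], [46]}: π^{-1}(V) = {45, 46} ∉ τ ✗.
  V = {[42], [45], [46]}: π^{-1}(V) = {42, 45, 46} ∉ τ ✗.
  V = {[43=44], [45], [46]}: π^{-1}(V) = {43, 44, 45, 46} ∉ τ ✗.
  V = {[42], [43=44], [45], [46]}: π^{-1}(V) = {42, 43, 44, 45, 46} ∈ τ ✓.
Open sets in the quotient: τ_Q = {{}, {[46]}, {[42], [46]}, {[42], [43=44], [45], [46]}} (4 elements).


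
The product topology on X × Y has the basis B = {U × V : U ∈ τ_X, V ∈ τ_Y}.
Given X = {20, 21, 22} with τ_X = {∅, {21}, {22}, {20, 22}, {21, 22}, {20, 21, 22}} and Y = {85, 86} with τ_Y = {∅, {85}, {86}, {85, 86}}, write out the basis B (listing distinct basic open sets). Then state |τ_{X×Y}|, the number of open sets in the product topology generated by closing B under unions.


Basis B = {∅ × ∅, {21} × {85}, {21} × {86}, {22} × {85}, {22} × {86}, {20, 22} × {85}, {20, 22} × {86}, {21} × {85, 86}, {21, 22} × {85}, {21, 22} × {86}, {22} × {85, 86}, {20, 21, 22} × {85}, {20, 21, 22} × {86}, {20, 22} × {85, 86}, {21, 22} × {85, 86}, {20, 21, 22} × {85, 86}}; |τ_{X×Y}| = 36.

Enumerate products U × V with U ∈ τ_X, V ∈ τ_Y (deduplicated):
  ∅ × ∅ = {} (∅)
  {21} × {85} = {(21,85)}
  {21} × {86} = {(21,86)}
  {22} × {85} = {(22,85)}
  {22} × {86} = {(22,86)}
  {20, 22} × {85} = {(20,85), (22,85)}
  {20, 22} × {86} = {(20,86), (22,86)}
  {21} × {85, 86} = {(21,85), (21,86)}
  {21, 22} × {85} = {(21,85), (22,85)}
  {21, 22} × {86} = {(21,86), (22,86)}
  {22} × {85, 86} = {(22,85), (22,86)}
  {20, 21, 22} × {85} = {(20,85), (21,85), (22,85)}
  {20, 21, 22} × {86} = {(20,86), (21,86), (22,86)}
  {20, 22} × {85, 86} = {(20,85), (20,86), (22,85), (22,86)}
  {21, 22} × {85, 86} = {(21,85), (21,86), (22,85), (22,86)}
  {20, 21, 22} × {85, 86} = {(20,85), (20,86), (21,85), (21,86), (22,85), (22,86)}
These 16 distinct sets form the basis B.
Close under arbitrary unions to get τ_{X×Y}; counting gives |τ_{X×Y}| = 36.


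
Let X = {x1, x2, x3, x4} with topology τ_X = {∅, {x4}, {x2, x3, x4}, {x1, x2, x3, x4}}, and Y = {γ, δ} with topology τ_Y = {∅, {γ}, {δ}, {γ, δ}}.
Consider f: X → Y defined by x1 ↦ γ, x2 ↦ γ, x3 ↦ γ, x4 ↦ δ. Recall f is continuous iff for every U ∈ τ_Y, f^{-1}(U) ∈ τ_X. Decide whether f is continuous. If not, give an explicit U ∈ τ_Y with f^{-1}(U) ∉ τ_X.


f is NOT continuous.

Compute f^{-1}(U) for each U ∈ τ_Y:
  U = ∅: f^{-1}(U) = ∅ ∈ τ_X ✓.
  U = {γ}: f^{-1}(U) = {x1, x2, x3} ∉ τ_X ✗.
  U = {δ}: f^{-1}(U) = {x4} ∈ τ_X ✓.
  U = {γ, δ}: f^{-1}(U) = {x1, x2, x3, x4} ∈ τ_X ✓.
Found U = {γ} with f^{-1}(U) = {x1, x2, x3} not in τ_X. Therefore f is NOT continuous.


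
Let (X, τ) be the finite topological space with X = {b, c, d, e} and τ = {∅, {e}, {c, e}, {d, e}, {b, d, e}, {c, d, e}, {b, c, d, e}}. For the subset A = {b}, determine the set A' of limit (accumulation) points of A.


A' = ∅

For each x ∈ X, list the open sets U ∈ τ with x ∈ U, then check whether U ∩ (A ∖ {x}) ≠ ∅ for every such U.
  x = b: open {b, d, e} ∋ x has {b, d, e} ∩ (A ∖ {b}) = ∅, so x is NOT a limit point.
  x = c: open {c, e} ∋ x has {c, e} ∩ (A ∖ {c}) = ∅, so x is NOT a limit point.
  x = d: open {d, e} ∋ x has {d, e} ∩ (A ∖ {d}) = ∅, so x is NOT a limit point.
  x = e: open {e} ∋ x has {e} ∩ (A ∖ {e}) = ∅, so x is NOT a limit point.
Collecting: A' = ∅.


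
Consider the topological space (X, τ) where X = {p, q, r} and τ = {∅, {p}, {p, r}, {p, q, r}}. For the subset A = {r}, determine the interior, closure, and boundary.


int(A) = ∅, cl(A) = {q, r}, ∂A = {q, r}.

Closed sets in (X, τ) are complements of opens:
  closed(X, τ) = {∅, {q}, {q, r}, {p, q, r}}.
int(A) = ⋃ {U ∈ τ : U ⊆ A}. Opens contained in A: ∅.
Taking the union of these: int(A) = ∅.
cl(A) = ⋂ {C closed : A ⊆ C}. Closed sets containing A: {q, r}, {p, q, r}.
Intersecting these: cl(A) = {q, r}.
∂A = cl(A) ∖ int(A) = {q, r} ∖ ∅ = {q, r}.


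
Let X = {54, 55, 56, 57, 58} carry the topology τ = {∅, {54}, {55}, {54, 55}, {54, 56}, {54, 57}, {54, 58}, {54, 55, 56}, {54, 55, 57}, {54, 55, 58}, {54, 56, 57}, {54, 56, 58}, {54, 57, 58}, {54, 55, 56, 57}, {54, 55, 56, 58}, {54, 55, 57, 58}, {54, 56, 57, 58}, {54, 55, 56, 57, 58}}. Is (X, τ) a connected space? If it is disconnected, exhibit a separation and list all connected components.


(X, τ) is disconnected; components = [{55}, {54, 56, 57, 58}].

Find clopen sets (U ∈ τ with X ∖ U ∈ τ):
  U = ∅, X ∖ U = {54, 55, 56, 57, 58} — both open, so U is clopen.
  U = {55}, X ∖ U = {54, 56, 57, 58} — both open, so U is clopen.
  U = {54, 56, 57, 58}, X ∖ U = {55} — both open, so U is clopen.
  U = {54, 55, 56, 57, 58}, X ∖ U = ∅ — both open, so U is clopen.
Nontrivial clopen(s) exist: e.g. {54, 56, 57, 58}. So (X, τ) is disconnected.
Compute connected components by grouping points that agree on all clopens:
  component: {55}
  component: {54, 56, 57, 58}


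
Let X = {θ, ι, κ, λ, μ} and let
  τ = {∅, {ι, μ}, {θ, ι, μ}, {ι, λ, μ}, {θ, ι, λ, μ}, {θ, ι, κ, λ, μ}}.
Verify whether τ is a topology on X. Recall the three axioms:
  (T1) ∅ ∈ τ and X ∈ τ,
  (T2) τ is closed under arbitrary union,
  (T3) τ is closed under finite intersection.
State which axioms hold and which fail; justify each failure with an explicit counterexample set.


τ IS a topology on X.

Axiom (T1): ∅ ∈ τ? Yes; X ∈ τ? Yes.
Axiom (T2/T3): check pairwise unions and intersections of members of τ.
All pairwise intersections and unions checked — each lies in τ. Therefore τ satisfies (T1), (T2), (T3): it IS a topology on X.


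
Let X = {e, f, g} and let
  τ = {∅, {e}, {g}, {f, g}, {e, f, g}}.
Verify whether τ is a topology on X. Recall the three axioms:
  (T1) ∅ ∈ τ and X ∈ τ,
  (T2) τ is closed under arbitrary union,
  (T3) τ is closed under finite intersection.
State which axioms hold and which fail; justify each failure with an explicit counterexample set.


τ is NOT a topology on X.

Axiom (T1): ∅ ∈ τ? Yes; X ∈ τ? Yes.
Axiom (T2/T3): check pairwise unions and intersections of members of τ.
Counterexample for (T2): {e} ∪ {g} = {e, g} ∉ τ. Therefore τ is NOT a topology.


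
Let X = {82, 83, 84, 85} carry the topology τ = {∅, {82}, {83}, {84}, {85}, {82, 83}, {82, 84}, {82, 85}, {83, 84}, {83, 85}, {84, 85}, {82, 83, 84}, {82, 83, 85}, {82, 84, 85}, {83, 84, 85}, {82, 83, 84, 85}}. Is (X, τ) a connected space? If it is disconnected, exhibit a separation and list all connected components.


(X, τ) is disconnected; components = [{82}, {83}, {84}, {85}].

Find clopen sets (U ∈ τ with X ∖ U ∈ τ):
  U = ∅, X ∖ U = {82, 83, 84, 85} — both open, so U is clopen.
  U = {82}, X ∖ U = {83, 84, 85} — both open, so U is clopen.
  U = {83}, X ∖ U = {82, 84, 85} — both open, so U is clopen.
  U = {84}, X ∖ U = {82, 83, 85} — both open, so U is clopen.
  U = {85}, X ∖ U = {82, 83, 84} — both open, so U is clopen.
  U = {82, 83}, X ∖ U = {84, 85} — both open, so U is clopen.
  U = {82, 84}, X ∖ U = {83, 85} — both open, so U is clopen.
  U = {82, 85}, X ∖ U = {83, 84} — both open, so U is clopen.
  U = {83, 84}, X ∖ U = {82, 85} — both open, so U is clopen.
  U = {83, 85}, X ∖ U = {82, 84} — both open, so U is clopen.
  U = {84, 85}, X ∖ U = {82, 83} — both open, so U is clopen.
  U = {82, 83, 84}, X ∖ U = {85} — both open, so U is clopen.
  U = {82, 83, 85}, X ∖ U = {84} — both open, so U is clopen.
  U = {82, 84, 85}, X ∖ U = {83} — both open, so U is clopen.
  U = {83, 84, 85}, X ∖ U = {82} — both open, so U is clopen.
  U = {82, 83, 84, 85}, X ∖ U = ∅ — both open, so U is clopen.
Nontrivial clopen(s) exist: e.g. {83, 84}. So (X, τ) is disconnected.
Compute connected components by grouping points that agree on all clopens:
  component: {82}
  component: {83}
  component: {84}
  component: {85}


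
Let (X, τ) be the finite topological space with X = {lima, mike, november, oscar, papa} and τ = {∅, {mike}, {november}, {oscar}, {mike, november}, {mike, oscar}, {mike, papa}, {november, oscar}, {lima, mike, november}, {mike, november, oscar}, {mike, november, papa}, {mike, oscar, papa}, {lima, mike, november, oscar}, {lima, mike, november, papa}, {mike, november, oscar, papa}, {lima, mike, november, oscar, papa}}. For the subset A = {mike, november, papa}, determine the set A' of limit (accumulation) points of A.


A' = {lima, papa}

For each x ∈ X, list the open sets U ∈ τ with x ∈ U, then check whether U ∩ (A ∖ {x}) ≠ ∅ for every such U.
  x = lima: opens ∋ x are {lima, mike, november}, {lima, mike, november, oscar}, {lima, mike, november, papa}, {lima, mike, november, oscar, papa}; each meets A ∖ {lima}, so x IS a limit point.
  x = mike: open {mike} ∋ x has {mike} ∩ (A ∖ {mike}) = ∅, so x is NOT a limit point.
  x = november: open {november} ∋ x has {november} ∩ (A ∖ {november}) = ∅, so x is NOT a limit point.
  x = oscar: open {oscar} ∋ x has {oscar} ∩ (A ∖ {oscar}) = ∅, so x is NOT a limit point.
  x = papa: opens ∋ x are {mike, papa}, {mike, november, papa}, {mike, oscar, papa}, {lima, mike, november, papa}, {mike, november, oscar, papa}, {lima, mike, november, oscar, papa}; each meets A ∖ {papa}, so x IS a limit point.
Collecting: A' = {lima, papa}.


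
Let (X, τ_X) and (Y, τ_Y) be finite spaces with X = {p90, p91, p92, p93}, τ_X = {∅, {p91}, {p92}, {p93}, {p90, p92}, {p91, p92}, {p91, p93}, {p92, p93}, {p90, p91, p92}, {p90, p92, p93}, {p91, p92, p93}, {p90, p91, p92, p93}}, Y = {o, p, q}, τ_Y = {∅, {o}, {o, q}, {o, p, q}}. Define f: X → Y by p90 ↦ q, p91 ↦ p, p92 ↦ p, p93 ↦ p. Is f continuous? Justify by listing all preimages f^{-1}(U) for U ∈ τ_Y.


f is NOT continuous.

Compute f^{-1}(U) for each U ∈ τ_Y:
  U = ∅: f^{-1}(U) = ∅ ∈ τ_X ✓.
  U = {o}: f^{-1}(U) = ∅ ∈ τ_X ✓.
  U = {o, q}: f^{-1}(U) = {p90} ∉ τ_X ✗.
  U = {o, p, q}: f^{-1}(U) = {p90, p91, p92, p93} ∈ τ_X ✓.
Found U = {o, q} with f^{-1}(U) = {p90} not in τ_X. Therefore f is NOT continuous.


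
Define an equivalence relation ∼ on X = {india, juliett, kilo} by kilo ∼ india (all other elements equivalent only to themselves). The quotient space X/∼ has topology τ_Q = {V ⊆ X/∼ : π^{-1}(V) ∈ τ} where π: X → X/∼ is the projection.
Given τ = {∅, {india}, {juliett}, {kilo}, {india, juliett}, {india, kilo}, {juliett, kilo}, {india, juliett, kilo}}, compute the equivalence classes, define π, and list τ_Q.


X/∼ = {[india=kilo], [juliett]}; |τ_Q| = 4.

Equivalence classes: [india=kilo], [juliett].
Quotient map π: X → X/∼ sends india ↦ [india=kilo], juliett ↦ [juliett], kilo ↦ [india=kilo].
For each subset V ⊆ X/∼, compute π^{-1}(V) ⊆ X and check whether π^{-1}(V) ∈ τ. V is open in τ_Q iff π^{-1}(V) ∈ τ.
  V = {}: π^{-1}(V) = ∅ ∈ τ ✓.
  V = {[india=kilo]}: π^{-1}(V) = {india, kilo} ∈ τ ✓.
  V = {[juliett]}: π^{-1}(V) = {juliett} ∈ τ ✓.
  V = {[india=kilo], [juliett]}: π^{-1}(V) = {india, juliett, kilo} ∈ τ ✓.
Open sets in the quotient: τ_Q = {{}, {[india=kilo]}, {[juliett]}, {[india=kilo], [juliett]}} (4 elements).
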